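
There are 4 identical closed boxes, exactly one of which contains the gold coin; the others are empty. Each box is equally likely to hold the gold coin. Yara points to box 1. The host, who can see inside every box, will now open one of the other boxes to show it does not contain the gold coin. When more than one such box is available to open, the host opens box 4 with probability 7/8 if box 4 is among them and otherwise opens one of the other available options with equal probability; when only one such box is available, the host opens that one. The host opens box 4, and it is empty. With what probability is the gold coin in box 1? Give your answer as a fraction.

1/3

Consider each possible location of the gold coin in turn.
If it is in any of boxes 1, 2, and 3 (prior 1/4 each): box 4 is available, opened with probability 7/8; weight (1/4)·(7/8) = 7/32 each.
If it is in box 4 (prior 1/4): the host opened box 4, so this case is ruled out; weight (1/4)·0 = 0.
The weights sum to 21/32.
So P(the gold coin in box 1 | the host opened box 4) = (7/32) / (21/32) = 1/3.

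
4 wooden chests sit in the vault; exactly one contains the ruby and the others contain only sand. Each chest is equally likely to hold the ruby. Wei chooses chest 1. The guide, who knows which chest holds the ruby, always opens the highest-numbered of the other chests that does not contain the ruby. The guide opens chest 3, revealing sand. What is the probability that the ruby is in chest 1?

0

Condition on the true location of the ruby.
If it is in either of chests 1 and 2 (prior 1/4 each): the guide would have opened chest 4 instead, probability 0; weight (1/4)·0 = 0 each.
If it is in chest 3 (prior 1/4): the guide opened chest 3, so this case is ruled out; weight (1/4)·0 = 0.
If it is in chest 4 (prior 1/4): chest 3 is the highest-numbered option available, probability 1; weight (1/4)·1 = 1/4.
The weights sum to 1/4.
So P(the ruby in chest 1 | the guide opened chest 3) = 0 / (1/4) = 0.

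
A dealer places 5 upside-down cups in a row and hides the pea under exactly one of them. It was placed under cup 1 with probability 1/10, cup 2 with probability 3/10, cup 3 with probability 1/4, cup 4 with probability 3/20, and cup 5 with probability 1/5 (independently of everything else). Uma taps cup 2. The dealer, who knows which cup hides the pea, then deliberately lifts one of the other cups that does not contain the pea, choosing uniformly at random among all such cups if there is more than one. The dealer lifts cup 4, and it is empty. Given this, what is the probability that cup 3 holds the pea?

10/31

Condition on the true location of the pea.
If it is under cup 1 (prior 1/10): the dealer has 3 equally likely choices, so probability 1/3; weight (1/10)·(1/3) = 1/30.
If it is under cup 2 (prior 3/10): the dealer has 4 equally likely choices, so probability 1/4; weight (3/10)·(1/4) = 3/40.
If it is under cup 3 (prior 1/4): the dealer has 3 equally likely choices, so probability 1/3; weight (1/4)·(1/3) = 1/12.
If it is under cup 4 (prior 3/20): the dealer opened cup 4, so this case is ruled out; weight (3/20)·0 = 0.
If it is under cup 5 (prior 1/5): the dealer has 3 equally likely choices, so probability 1/3; weight (1/5)·(1/3) = 1/15.
The weights sum to 31/120.
So P(the pea under cup 3 | the dealer opened cup 4) = (1/12) / (31/120) = 10/31.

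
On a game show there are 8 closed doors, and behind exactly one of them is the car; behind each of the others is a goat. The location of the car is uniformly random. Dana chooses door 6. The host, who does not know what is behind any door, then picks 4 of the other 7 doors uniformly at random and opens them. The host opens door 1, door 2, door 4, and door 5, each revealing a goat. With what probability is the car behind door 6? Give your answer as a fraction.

Consider each possible location of the car in turn.
If it is behind any of doors 1, 2, 4, and 5 (prior 1/8 each): that door was opened and seen not to hold the prize — ruled out; weight (1/8)·0 = 0 each.
If it is behind any of doors 3, 6, 7, and 8 (prior 1/8 each): the host picks exactly this set with probability 1/35 regardless, and none is the prize; weight (1/8)·(1/35) = 1/280 each.
The weights sum to 1/70.
So P(the car behind door 6 | the host opened door 1, door 2, door 4, and door 5) = (1/280) / (1/70) = 1/4.

1/4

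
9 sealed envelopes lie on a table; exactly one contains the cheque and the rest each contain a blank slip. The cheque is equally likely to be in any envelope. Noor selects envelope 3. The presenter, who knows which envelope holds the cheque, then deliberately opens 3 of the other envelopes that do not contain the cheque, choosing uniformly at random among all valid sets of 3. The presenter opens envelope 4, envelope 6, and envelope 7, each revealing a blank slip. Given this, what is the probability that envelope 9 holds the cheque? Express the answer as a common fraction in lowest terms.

Apply Bayes' rule, conditioning on where the cheque actually is.
If it is in any of envelopes 1, 2, 5, 8, and 9 (prior 1/9 each): the presenter has 35 equally likely choices, so probability 1/35; weight (1/9)·(1/35) = 1/315 each.
If it is in envelope 3 (prior 1/9): the presenter has 56 equally likely choices, so probability 1/56; weight (1/9)·(1/56) = 1/504.
If it is in any of envelopes 4, 6, and 7 (prior 1/9 each): that envelope was opened and seen not to hold the prize — ruled out; weight (1/9)·0 = 0 each.
The weights sum to 1/56.
So P(the cheque in envelope 9 | the presenter opened envelope 4, envelope 6, and envelope 7) = (1/315) / (1/56) = 8/45.

8/45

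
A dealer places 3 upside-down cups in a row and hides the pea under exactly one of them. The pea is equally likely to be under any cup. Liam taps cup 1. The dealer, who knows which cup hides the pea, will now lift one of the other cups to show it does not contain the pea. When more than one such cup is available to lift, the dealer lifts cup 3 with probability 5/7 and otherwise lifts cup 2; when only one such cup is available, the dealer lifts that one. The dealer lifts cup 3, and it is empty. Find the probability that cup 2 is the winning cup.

7/12

Apply Bayes' rule, conditioning on where the pea actually is.
If it is under cup 1 (prior 1/3): cup 3 is available, opened with probability 5/7; weight (1/3)·(5/7) = 5/21.
If it is under cup 2 (prior 1/3): only cup 3 is available, probability 1; weight (1/3)·1 = 1/3.
If it is under cup 3 (prior 1/3): the dealer opened cup 3, so this case is ruled out; weight (1/3)·0 = 0.
The weights sum to 4/7.
So P(the pea under cup 2 | the dealer opened cup 3) = (1/3) / (4/7) = 7/12.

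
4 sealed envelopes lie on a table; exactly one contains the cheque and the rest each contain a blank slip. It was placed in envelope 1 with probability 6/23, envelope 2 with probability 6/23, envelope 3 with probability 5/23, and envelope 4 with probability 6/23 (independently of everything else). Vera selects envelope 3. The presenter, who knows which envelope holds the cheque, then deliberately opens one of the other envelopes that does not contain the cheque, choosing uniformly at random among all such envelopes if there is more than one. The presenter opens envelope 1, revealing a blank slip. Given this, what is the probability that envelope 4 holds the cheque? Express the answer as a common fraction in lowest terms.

Condition on the true location of the cheque.
If it is in envelope 1 (prior 6/23): the presenter opened envelope 1, so this case is ruled out; weight (6/23)·0 = 0.
If it is in either of envelopes 2 and 4 (prior 6/23 each): the presenter has 2 equally likely choices, so probability 1/2; weight (6/23)·(1/2) = 3/23 each.
If it is in envelope 3 (prior 5/23): the presenter has 3 equally likely choices, so probability 1/3; weight (5/23)·(1/3) = 5/69.
The weights sum to 1/3.
So P(the cheque in envelope 4 | the presenter opened envelope 1) = (3/23) / (1/3) = 9/23.

9/23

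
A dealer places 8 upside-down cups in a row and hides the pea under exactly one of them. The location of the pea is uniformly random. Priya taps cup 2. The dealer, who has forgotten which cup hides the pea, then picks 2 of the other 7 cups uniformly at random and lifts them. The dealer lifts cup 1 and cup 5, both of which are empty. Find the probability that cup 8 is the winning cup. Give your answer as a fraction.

Because the dealer chose which cups to lift without knowing where the pea is, the choice is independent of the prize location. Learning that none of the 2 opened cups holds the pea simply rules out those 2 locations and leaves the remaining 6 cups still equally likely by symmetry.
So P(the pea under cup 8) = 1/6.

1/6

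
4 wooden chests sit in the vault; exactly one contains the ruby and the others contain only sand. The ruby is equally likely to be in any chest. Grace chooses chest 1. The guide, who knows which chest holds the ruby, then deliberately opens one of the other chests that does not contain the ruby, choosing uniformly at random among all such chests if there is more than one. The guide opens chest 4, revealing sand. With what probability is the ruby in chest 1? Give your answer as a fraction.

Apply Bayes' rule, conditioning on where the ruby actually is.
If it is in chest 1 (prior 1/4): the guide has 3 equally likely choices, so probability 1/3; weight (1/4)·(1/3) = 1/12.
If it is in either of chests 2 and 3 (prior 1/4 each): the guide has 2 equally likely choices, so probability 1/2; weight (1/4)·(1/2) = 1/8 each.
If it is in chest 4 (prior 1/4): the guide opened chest 4, so this case is ruled out; weight (1/4)·0 = 0.
The weights sum to 1/3.
So P(the ruby in chest 1 | the guide opened chest 4) = (1/12) / (1/3) = 1/4.

1/4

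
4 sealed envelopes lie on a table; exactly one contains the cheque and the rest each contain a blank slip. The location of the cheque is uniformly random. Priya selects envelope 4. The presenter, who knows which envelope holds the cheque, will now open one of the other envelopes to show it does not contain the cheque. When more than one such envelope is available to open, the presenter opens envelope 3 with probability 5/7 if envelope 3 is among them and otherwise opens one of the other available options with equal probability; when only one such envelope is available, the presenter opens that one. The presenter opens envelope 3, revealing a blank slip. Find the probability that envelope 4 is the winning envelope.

1/3

Consider each possible location of the cheque in turn.
If it is in any of envelopes 1, 2, and 4 (prior 1/4 each): envelope 3 is available, opened with probability 5/7; weight (1/4)·(5/7) = 5/28 each.
If it is in envelope 3 (prior 1/4): the presenter opened envelope 3, so this case is ruled out; weight (1/4)·0 = 0.
The weights sum to 15/28.
So P(the cheque in envelope 4 | the presenter opened envelope 3) = (5/28) / (15/28) = 1/3.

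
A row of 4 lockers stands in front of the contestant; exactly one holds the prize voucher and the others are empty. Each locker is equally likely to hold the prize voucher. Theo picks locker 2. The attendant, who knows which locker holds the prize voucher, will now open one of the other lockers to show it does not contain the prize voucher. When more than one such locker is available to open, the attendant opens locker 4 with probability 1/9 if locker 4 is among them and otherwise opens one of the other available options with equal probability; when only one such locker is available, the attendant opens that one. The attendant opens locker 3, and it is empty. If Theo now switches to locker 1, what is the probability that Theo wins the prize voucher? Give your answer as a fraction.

16/33

Condition on the true location of the prize voucher.
If it is in locker 1 (prior 1/4): locker 4 is available but not opened, probability 8/9; weight (1/4)·(8/9) = 2/9.
If it is in locker 2 (prior 1/4): locker 4 is available but not opened; locker 3 gets probability (1 − 1/9)/2 = 4/9; weight (1/4)·(4/9) = 1/9.
If it is in locker 3 (prior 1/4): the attendant opened locker 3, so this case is ruled out; weight (1/4)·0 = 0.
If it is in locker 4 (prior 1/4): locker 4 holds the prize so is unavailable; the attendant chooses uniformly among the 2 others, probability 1/2; weight (1/4)·(1/2) = 1/8.
The weights sum to 11/24.
So P(the prize voucher in locker 1 | the attendant opened locker 3) = (2/9) / (11/24) = 16/33.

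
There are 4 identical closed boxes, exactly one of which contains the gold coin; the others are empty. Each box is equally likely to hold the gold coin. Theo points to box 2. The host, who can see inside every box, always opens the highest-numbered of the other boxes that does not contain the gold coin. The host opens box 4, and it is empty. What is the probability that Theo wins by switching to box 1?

1/3

Apply Bayes' rule, conditioning on where the gold coin actually is.
If it is in any of boxes 1, 2, and 3 (prior 1/4 each): box 4 is the highest-numbered option available, probability 1; weight (1/4)·1 = 1/4 each.
If it is in box 4 (prior 1/4): the host opened box 4, so this case is ruled out; weight (1/4)·0 = 0.
The weights sum to 3/4.
So P(the gold coin in box 1 | the host opened box 4) = (1/4) / (3/4) = 1/3.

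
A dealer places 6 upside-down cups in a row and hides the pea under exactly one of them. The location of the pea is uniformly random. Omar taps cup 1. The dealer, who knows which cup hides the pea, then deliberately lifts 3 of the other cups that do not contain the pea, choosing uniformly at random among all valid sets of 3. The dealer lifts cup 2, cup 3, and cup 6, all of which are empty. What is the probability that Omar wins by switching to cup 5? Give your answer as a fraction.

5/12

Apply Bayes' rule, conditioning on where the pea actually is.
If it is under cup 1 (prior 1/6): the dealer has 10 equally likely choices, so probability 1/10; weight (1/6)·(1/10) = 1/60.
If it is under any of cups 2, 3, and 6 (prior 1/6 each): that cup was opened and seen not to hold the prize — ruled out; weight (1/6)·0 = 0 each.
If it is under either of cups 4 and 5 (prior 1/6 each): the dealer has 4 equally likely choices, so probability 1/4; weight (1/6)·(1/4) = 1/24 each.
The weights sum to 1/10.
So P(the pea under cup 5 | the dealer opened cup 2, cup 3, and cup 6) = (1/24) / (1/10) = 5/12.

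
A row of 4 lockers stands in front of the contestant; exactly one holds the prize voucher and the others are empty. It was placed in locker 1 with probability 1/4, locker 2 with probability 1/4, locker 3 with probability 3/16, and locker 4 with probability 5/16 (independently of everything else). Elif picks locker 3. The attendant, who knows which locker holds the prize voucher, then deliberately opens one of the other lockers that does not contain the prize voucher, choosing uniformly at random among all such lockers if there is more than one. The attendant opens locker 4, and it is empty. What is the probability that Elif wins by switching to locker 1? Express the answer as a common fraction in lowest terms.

2/5

Condition on the true location of the prize voucher.
If it is in either of lockers 1 and 2 (prior 1/4 each): the attendant has 2 equally likely choices, so probability 1/2; weight (1/4)·(1/2) = 1/8 each.
If it is in locker 3 (prior 3/16): the attendant has 3 equally likely choices, so probability 1/3; weight (3/16)·(1/3) = 1/16.
If it is in locker 4 (prior 5/16): the attendant opened locker 4, so this case is ruled out; weight (5/16)·0 = 0.
The weights sum to 5/16.
So P(the prize voucher in locker 1 | the attendant opened locker 4) = (1/8) / (5/16) = 2/5.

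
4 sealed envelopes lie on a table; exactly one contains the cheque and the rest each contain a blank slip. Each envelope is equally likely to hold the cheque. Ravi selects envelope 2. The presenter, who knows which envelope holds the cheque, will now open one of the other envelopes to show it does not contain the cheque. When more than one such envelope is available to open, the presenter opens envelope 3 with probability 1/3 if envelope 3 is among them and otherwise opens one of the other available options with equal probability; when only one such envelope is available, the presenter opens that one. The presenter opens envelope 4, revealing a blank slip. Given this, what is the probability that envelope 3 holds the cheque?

1/3

Apply Bayes' rule, conditioning on where the cheque actually is.
If it is in envelope 1 (prior 1/4): envelope 3 is available but not opened, probability 2/3; weight (1/4)·(2/3) = 1/6.
If it is in envelope 2 (prior 1/4): envelope 3 is available but not opened; envelope 4 gets probability (1 − 1/3)/2 = 1/3; weight (1/4)·(1/3) = 1/12.
If it is in envelope 3 (prior 1/4): envelope 3 holds the prize so is unavailable; the presenter chooses uniformly among the 2 others, probability 1/2; weight (1/4)·(1/2) = 1/8.
If it is in envelope 4 (prior 1/4): the presenter opened envelope 4, so this case is ruled out; weight (1/4)·0 = 0.
The weights sum to 3/8.
So P(the cheque in envelope 3 | the presenter opened envelope 4) = (1/8) / (3/8) = 1/3.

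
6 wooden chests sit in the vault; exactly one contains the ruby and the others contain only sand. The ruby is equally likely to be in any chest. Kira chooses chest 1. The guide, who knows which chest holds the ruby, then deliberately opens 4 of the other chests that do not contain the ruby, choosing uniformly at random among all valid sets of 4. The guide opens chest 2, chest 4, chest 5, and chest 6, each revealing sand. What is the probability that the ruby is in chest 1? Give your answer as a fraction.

1/6

Condition on the true location of the ruby.
If it is in chest 1 (prior 1/6): the guide has 5 equally likely choices, so probability 1/5; weight (1/6)·(1/5) = 1/30.
If it is in any of chests 2, 4, 5, and 6 (prior 1/6 each): that chest was opened and seen not to hold the prize — ruled out; weight (1/6)·0 = 0 each.
If it is in chest 3 (prior 1/6): the guide has no choice, probability 1; weight (1/6)·1 = 1/6.
The weights sum to 1/5.
So P(the ruby in chest 1 | the guide opened chest 2, chest 4, chest 5, and chest 6) = (1/30) / (1/5) = 1/6.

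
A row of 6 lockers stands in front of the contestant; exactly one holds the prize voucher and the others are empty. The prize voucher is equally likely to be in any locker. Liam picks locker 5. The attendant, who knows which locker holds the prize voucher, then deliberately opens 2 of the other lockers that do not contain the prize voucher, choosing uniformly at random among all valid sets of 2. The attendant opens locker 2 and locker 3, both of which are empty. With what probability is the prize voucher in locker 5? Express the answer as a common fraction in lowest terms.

1/6

Apply Bayes' rule, conditioning on where the prize voucher actually is.
If it is in any of lockers 1, 4, and 6 (prior 1/6 each): the attendant has 6 equally likely choices, so probability 1/6; weight (1/6)·(1/6) = 1/36 each.
If it is in either of lockers 2 and 3 (prior 1/6 each): that locker was opened and seen not to hold the prize — ruled out; weight (1/6)·0 = 0 each.
If it is in locker 5 (prior 1/6): the attendant has 10 equally likely choices, so probability 1/10; weight (1/6)·(1/10) = 1/60.
The weights sum to 1/10.
So P(the prize voucher in locker 5 | the attendant opened locker 2 and locker 3) = (1/60) / (1/10) = 1/6.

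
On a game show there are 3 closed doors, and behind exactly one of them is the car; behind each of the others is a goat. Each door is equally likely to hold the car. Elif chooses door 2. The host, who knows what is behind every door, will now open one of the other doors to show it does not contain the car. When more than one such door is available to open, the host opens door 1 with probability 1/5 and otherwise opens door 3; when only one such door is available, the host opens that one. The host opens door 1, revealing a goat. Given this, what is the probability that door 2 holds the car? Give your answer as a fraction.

1/6

Consider each possible location of the car in turn.
If it is behind door 1 (prior 1/3): the host opened door 1, so this case is ruled out; weight (1/3)·0 = 0.
If it is behind door 2 (prior 1/3): door 1 is available, opened with probability 1/5; weight (1/3)·(1/5) = 1/15.
If it is behind door 3 (prior 1/3): only door 1 is available, probability 1; weight (1/3)·1 = 1/3.
The weights sum to 2/5.
So P(the car behind door 2 | the host opened door 1) = (1/15) / (2/5) = 1/6.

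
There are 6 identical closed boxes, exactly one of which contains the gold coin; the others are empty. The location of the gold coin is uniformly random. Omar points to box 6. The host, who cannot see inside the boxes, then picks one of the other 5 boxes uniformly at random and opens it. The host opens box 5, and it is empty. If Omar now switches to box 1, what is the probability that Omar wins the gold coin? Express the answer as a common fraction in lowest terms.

1/5

Because the host chose which box to open without knowing where the gold coin is, the choice is independent of the prize location. Learning that box 5 does not hold the gold coin simply rules out that one location and leaves the remaining 5 boxes still equally likely by symmetry.
So P(the gold coin in box 1) = 1/5.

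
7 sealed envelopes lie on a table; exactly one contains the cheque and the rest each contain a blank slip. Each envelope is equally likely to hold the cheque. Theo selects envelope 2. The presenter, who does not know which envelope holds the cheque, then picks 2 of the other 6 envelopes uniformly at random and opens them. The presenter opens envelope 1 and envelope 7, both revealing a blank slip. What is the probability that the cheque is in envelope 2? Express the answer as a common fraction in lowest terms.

1/5

Apply Bayes' rule, conditioning on where the cheque actually is.
If it is in either of envelopes 1 and 7 (prior 1/7 each): that envelope was opened and seen not to hold the prize — ruled out; weight (1/7)·0 = 0 each.
If it is in any of envelopes 2, 3, 4, 5, and 6 (prior 1/7 each): the presenter picks exactly this set with probability 1/15 regardless, and none is the prize; weight (1/7)·(1/15) = 1/105 each.
The weights sum to 1/21.
So P(the cheque in envelope 2 | the presenter opened envelope 1 and envelope 7) = (1/105) / (1/21) = 1/5.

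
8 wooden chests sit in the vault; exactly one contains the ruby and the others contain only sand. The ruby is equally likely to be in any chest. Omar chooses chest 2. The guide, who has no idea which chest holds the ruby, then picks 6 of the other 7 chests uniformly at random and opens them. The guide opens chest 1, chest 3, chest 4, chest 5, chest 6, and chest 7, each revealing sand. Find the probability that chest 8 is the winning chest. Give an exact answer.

Because the guide chose which chests to open without knowing where the ruby is, the choice is independent of the prize location. Learning that none of the 6 opened chests holds the ruby simply rules out those 6 locations and leaves the remaining 2 chests still equally likely by symmetry.
So P(the ruby in chest 8) = 1/2.

1/2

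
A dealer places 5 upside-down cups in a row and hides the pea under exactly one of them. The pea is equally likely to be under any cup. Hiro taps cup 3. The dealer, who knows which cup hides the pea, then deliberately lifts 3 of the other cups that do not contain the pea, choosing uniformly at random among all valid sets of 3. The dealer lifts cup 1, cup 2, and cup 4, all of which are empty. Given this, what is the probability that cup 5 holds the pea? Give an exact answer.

4/5

Consider each possible location of the pea in turn.
If it is under any of cups 1, 2, and 4 (prior 1/5 each): that cup was opened and seen not to hold the prize — ruled out; weight (1/5)·0 = 0 each.
If it is under cup 3 (prior 1/5): the dealer has 4 equally likely choices, so probability 1/4; weight (1/5)·(1/4) = 1/20.
If it is under cup 5 (prior 1/5): the dealer has no choice, probability 1; weight (1/5)·1 = 1/5.
The weights sum to 1/4.
So P(the pea under cup 5 | the dealer opened cup 1, cup 2, and cup 4) = (1/5) / (1/4) = 4/5.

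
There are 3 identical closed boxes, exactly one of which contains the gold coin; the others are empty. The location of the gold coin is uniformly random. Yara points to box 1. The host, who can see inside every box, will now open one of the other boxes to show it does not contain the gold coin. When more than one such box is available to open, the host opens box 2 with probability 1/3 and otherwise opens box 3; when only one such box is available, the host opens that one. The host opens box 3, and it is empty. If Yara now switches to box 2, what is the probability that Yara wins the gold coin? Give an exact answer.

Consider each possible location of the gold coin in turn.
If it is in box 1 (prior 1/3): box 2 is available but not opened, probability 2/3; weight (1/3)·(2/3) = 2/9.
If it is in box 2 (prior 1/3): only box 3 is available, probability 1; weight (1/3)·1 = 1/3.
If it is in box 3 (prior 1/3): the host opened box 3, so this case is ruled out; weight (1/3)·0 = 0.
The weights sum to 5/9.
So P(the gold coin in box 2 | the host opened box 3) = (1/3) / (5/9) = 3/5.

3/5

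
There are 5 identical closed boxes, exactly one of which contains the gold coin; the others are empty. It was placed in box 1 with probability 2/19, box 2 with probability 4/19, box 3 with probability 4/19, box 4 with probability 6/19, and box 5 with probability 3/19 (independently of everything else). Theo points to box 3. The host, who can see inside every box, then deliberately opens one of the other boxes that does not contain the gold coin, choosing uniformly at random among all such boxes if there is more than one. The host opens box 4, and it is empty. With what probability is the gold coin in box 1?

Consider each possible location of the gold coin in turn.
If it is in box 1 (prior 2/19): the host has 3 equally likely choices, so probability 1/3; weight (2/19)·(1/3) = 2/57.
If it is in box 2 (prior 4/19): the host has 3 equally likely choices, so probability 1/3; weight (4/19)·(1/3) = 4/57.
If it is in box 3 (prior 4/19): the host has 4 equally likely choices, so probability 1/4; weight (4/19)·(1/4) = 1/19.
If it is in box 4 (prior 6/19): the host opened box 4, so this case is ruled out; weight (6/19)·0 = 0.
If it is in box 5 (prior 3/19): the host has 3 equally likely choices, so probability 1/3; weight (3/19)·(1/3) = 1/19.
The weights sum to 4/19.
So P(the gold coin in box 1 | the host opened box 4) = (2/57) / (4/19) = 1/6.

1/6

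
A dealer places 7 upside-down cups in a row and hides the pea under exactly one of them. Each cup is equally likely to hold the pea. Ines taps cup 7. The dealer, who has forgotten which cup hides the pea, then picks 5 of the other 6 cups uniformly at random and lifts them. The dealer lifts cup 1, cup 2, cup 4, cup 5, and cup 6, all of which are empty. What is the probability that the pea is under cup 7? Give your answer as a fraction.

Condition on the true location of the pea.
If it is under any of cups 1, 2, 4, 5, and 6 (prior 1/7 each): that cup was opened and seen not to hold the prize — ruled out; weight (1/7)·0 = 0 each.
If it is under either of cups 3 and 7 (prior 1/7 each): the dealer picks exactly this set with probability 1/6 regardless, and none is the prize; weight (1/7)·(1/6) = 1/42 each.
The weights sum to 1/21.
So P(the pea under cup 7 | the dealer opened cup 1, cup 2, cup 4, cup 5, and cup 6) = (1/42) / (1/21) = 1/2.

1/2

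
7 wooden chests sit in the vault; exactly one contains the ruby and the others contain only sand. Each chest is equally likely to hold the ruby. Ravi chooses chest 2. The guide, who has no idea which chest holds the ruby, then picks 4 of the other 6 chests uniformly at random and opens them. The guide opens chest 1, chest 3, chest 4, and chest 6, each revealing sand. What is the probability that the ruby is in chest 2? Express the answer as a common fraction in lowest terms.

1/3

Apply Bayes' rule, conditioning on where the ruby actually is.
If it is in any of chests 1, 3, 4, and 6 (prior 1/7 each): that chest was opened and seen not to hold the prize — ruled out; weight (1/7)·0 = 0 each.
If it is in any of chests 2, 5, and 7 (prior 1/7 each): the guide picks exactly this set with probability 1/15 regardless, and none is the prize; weight (1/7)·(1/15) = 1/105 each.
The weights sum to 1/35.
So P(the ruby in chest 2 | the guide opened chest 1, chest 3, chest 4, and chest 6) = (1/105) / (1/35) = 1/3.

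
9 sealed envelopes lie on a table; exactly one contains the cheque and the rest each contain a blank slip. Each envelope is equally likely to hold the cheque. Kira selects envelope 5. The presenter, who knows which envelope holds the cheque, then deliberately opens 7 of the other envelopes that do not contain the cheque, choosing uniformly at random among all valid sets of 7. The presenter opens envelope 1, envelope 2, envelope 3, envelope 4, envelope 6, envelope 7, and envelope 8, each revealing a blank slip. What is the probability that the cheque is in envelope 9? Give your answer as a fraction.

8/9

Condition on the true location of the cheque.
If it is in any of envelopes 1, 2, 3, 4, 6, 7, and 8 (prior 1/9 each): that envelope was opened and seen not to hold the prize — ruled out; weight (1/9)·0 = 0 each.
If it is in envelope 5 (prior 1/9): the presenter has 8 equally likely choices, so probability 1/8; weight (1/9)·(1/8) = 1/72.
If it is in envelope 9 (prior 1/9): the presenter has no choice, probability 1; weight (1/9)·1 = 1/9.
The weights sum to 1/8.
So P(the cheque in envelope 9 | the presenter opened envelope 1, envelope 2, envelope 3, envelope 4, envelope 6, envelope 7, and envelope 8) = (1/9) / (1/8) = 8/9.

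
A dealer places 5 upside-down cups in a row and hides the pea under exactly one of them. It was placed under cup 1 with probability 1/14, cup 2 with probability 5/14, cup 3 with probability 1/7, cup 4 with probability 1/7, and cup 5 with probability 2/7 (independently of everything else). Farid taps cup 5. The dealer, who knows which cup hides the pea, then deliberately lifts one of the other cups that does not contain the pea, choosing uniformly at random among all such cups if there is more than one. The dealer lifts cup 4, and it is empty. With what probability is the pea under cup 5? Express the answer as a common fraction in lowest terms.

Consider each possible location of the pea in turn.
If it is under cup 1 (prior 1/14): the dealer has 3 equally likely choices, so probability 1/3; weight (1/14)·(1/3) = 1/42.
If it is under cup 2 (prior 5/14): the dealer has 3 equally likely choices, so probability 1/3; weight (5/14)·(1/3) = 5/42.
If it is under cup 3 (prior 1/7): the dealer has 3 equally likely choices, so probability 1/3; weight (1/7)·(1/3) = 1/21.
If it is under cup 4 (prior 1/7): the dealer opened cup 4, so this case is ruled out; weight (1/7)·0 = 0.
If it is under cup 5 (prior 2/7): the dealer has 4 equally likely choices, so probability 1/4; weight (2/7)·(1/4) = 1/14.
The weights sum to 11/42.
So P(the pea under cup 5 | the dealer opened cup 4) = (1/14) / (11/42) = 3/11.

3/11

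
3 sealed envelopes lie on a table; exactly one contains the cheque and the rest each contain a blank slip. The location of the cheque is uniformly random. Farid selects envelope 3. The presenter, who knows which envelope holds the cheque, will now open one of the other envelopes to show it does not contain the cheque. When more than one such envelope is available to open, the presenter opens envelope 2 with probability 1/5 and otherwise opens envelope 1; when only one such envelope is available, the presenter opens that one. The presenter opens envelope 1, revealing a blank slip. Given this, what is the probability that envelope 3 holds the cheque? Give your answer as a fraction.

Condition on the true location of the cheque.
If it is in envelope 1 (prior 1/3): the presenter opened envelope 1, so this case is ruled out; weight (1/3)·0 = 0.
If it is in envelope 2 (prior 1/3): only envelope 1 is available, probability 1; weight (1/3)·1 = 1/3.
If it is in envelope 3 (prior 1/3): envelope 2 is available but not opened, probability 4/5; weight (1/3)·(4/5) = 4/15.
The weights sum to 3/5.
So P(the cheque in envelope 3 | the presenter opened envelope 1) = (4/15) / (3/5) = 4/9.

4/9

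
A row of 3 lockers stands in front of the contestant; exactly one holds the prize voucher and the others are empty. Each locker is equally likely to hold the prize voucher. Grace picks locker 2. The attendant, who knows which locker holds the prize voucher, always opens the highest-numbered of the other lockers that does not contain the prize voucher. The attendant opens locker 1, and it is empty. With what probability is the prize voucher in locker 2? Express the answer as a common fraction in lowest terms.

Condition on the true location of the prize voucher.
If it is in locker 1 (prior 1/3): the attendant opened locker 1, so this case is ruled out; weight (1/3)·0 = 0.
If it is in locker 2 (prior 1/3): the attendant would have opened locker 3 instead, probability 0; weight (1/3)·0 = 0.
If it is in locker 3 (prior 1/3): locker 1 is the highest-numbered option available, probability 1; weight (1/3)·1 = 1/3.
The weights sum to 1/3.
So P(the prize voucher in locker 2 | the attendant opened locker 1) = 0 / (1/3) = 0.

0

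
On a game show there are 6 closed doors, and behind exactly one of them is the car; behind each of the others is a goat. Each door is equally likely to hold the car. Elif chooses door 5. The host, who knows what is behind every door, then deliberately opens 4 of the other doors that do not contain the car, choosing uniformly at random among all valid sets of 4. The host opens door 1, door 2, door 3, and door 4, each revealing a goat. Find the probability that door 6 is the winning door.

Consider each possible location of the car in turn.
If it is behind any of doors 1, 2, 3, and 4 (prior 1/6 each): that door was opened and seen not to hold the prize — ruled out; weight (1/6)·0 = 0 each.
If it is behind door 5 (prior 1/6): the host has 5 equally likely choices, so probability 1/5; weight (1/6)·(1/5) = 1/30.
If it is behind door 6 (prior 1/6): the host has no choice, probability 1; weight (1/6)·1 = 1/6.
The weights sum to 1/5.
So P(the car behind door 6 | the host opened door 1, door 2, door 3, and door 4) = (1/6) / (1/5) = 5/6.

5/6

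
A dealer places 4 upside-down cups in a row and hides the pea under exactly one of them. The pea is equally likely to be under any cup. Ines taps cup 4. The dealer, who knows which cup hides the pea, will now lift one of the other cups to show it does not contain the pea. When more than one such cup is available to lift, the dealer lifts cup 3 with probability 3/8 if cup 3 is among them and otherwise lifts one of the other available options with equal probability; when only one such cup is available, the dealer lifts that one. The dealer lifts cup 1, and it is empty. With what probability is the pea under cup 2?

10/23

Consider each possible location of the pea in turn.
If it is under cup 1 (prior 1/4): the dealer opened cup 1, so this case is ruled out; weight (1/4)·0 = 0.
If it is under cup 2 (prior 1/4): cup 3 is available but not opened, probability 5/8; weight (1/4)·(5/8) = 5/32.
If it is under cup 3 (prior 1/4): cup 3 holds the prize so is unavailable; the dealer chooses uniformly among the 2 others, probability 1/2; weight (1/4)·(1/2) = 1/8.
If it is under cup 4 (prior 1/4): cup 3 is available but not opened; cup 1 gets probability (1 − 3/8)/2 = 5/16; weight (1/4)·(5/16) = 5/64.
The weights sum to 23/64.
So P(the pea under cup 2 | the dealer opened cup 1) = (5/32) / (23/64) = 10/23.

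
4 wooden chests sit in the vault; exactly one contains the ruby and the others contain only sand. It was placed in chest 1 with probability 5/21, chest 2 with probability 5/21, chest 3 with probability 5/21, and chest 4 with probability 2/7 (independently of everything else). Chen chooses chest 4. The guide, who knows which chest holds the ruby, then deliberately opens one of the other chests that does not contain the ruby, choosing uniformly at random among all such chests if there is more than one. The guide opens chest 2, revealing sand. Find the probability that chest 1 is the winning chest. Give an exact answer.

5/14

Apply Bayes' rule, conditioning on where the ruby actually is.
If it is in either of chests 1 and 3 (prior 5/21 each): the guide has 2 equally likely choices, so probability 1/2; weight (5/21)·(1/2) = 5/42 each.
If it is in chest 2 (prior 5/21): the guide opened chest 2, so this case is ruled out; weight (5/21)·0 = 0.
If it is in chest 4 (prior 2/7): the guide has 3 equally likely choices, so probability 1/3; weight (2/7)·(1/3) = 2/21.
The weights sum to 1/3.
So P(the ruby in chest 1 | the guide opened chest 2) = (5/42) / (1/3) = 5/14.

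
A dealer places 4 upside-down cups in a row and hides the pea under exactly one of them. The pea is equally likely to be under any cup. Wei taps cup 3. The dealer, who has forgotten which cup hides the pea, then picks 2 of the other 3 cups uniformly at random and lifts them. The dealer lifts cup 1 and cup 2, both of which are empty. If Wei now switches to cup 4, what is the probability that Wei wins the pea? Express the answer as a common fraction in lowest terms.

Apply Bayes' rule, conditioning on where the pea actually is.
If it is under either of cups 1 and 2 (prior 1/4 each): that cup was opened and seen not to hold the prize — ruled out; weight (1/4)·0 = 0 each.
If it is under either of cups 3 and 4 (prior 1/4 each): the dealer picks exactly this set with probability 1/3 regardless, and none is the prize; weight (1/4)·(1/3) = 1/12 each.
The weights sum to 1/6.
So P(the pea under cup 4 | the dealer opened cup 1 and cup 2) = (1/12) / (1/6) = 1/2.

1/2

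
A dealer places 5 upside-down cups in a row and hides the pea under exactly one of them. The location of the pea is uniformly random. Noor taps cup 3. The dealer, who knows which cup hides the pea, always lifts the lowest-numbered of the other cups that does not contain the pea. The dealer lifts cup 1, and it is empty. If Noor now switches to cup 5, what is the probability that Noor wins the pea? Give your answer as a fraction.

Apply Bayes' rule, conditioning on where the pea actually is.
If it is under cup 1 (prior 1/5): the dealer opened cup 1, so this case is ruled out; weight (1/5)·0 = 0.
If it is under any of cups 2, 3, 4, and 5 (prior 1/5 each): cup 1 is the lowest-numbered option available, probability 1; weight (1/5)·1 = 1/5 each.
The weights sum to 4/5.
So P(the pea under cup 5 | the dealer opened cup 1) = (1/5) / (4/5) = 1/4.

1/4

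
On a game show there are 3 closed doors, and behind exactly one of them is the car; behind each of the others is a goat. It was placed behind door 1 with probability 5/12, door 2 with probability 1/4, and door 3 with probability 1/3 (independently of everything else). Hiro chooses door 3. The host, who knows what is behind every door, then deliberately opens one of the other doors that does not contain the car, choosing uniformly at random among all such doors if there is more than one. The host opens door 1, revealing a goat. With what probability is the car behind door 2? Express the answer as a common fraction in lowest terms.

3/5

Condition on the true location of the car.
If it is behind door 1 (prior 5/12): the host opened door 1, so this case is ruled out; weight (5/12)·0 = 0.
If it is behind door 2 (prior 1/4): the host has no choice, probability 1; weight (1/4)·1 = 1/4.
If it is behind door 3 (prior 1/3): the host has 2 equally likely choices, so probability 1/2; weight (1/3)·(1/2) = 1/6.
The weights sum to 5/12.
So P(the car behind door 2 | the host opened door 1) = (1/4) / (5/12) = 3/5.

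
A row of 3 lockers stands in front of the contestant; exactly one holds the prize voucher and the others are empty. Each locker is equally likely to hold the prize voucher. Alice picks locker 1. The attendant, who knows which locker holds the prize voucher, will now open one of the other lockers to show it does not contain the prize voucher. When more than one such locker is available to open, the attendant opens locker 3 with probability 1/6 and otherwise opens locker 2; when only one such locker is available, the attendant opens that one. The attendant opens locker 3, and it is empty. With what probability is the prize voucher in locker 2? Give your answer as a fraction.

Apply Bayes' rule, conditioning on where the prize voucher actually is.
If it is in locker 1 (prior 1/3): locker 3 is available, opened with probability 1/6; weight (1/3)·(1/6) = 1/18.
If it is in locker 2 (prior 1/3): only locker 3 is available, probability 1; weight (1/3)·1 = 1/3.
If it is in locker 3 (prior 1/3): the attendant opened locker 3, so this case is ruled out; weight (1/3)·0 = 0.
The weights sum to 7/18.
So P(the prize voucher in locker 2 | the attendant opened locker 3) = (1/3) / (7/18) = 6/7.

6/7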